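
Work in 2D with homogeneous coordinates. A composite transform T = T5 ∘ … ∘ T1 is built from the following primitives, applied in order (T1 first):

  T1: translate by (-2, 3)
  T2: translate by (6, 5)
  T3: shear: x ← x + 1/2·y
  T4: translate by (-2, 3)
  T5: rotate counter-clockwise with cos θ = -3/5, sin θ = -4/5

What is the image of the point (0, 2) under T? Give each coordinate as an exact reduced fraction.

T(p) = (31/5, -67/5)

T1 translate by (-2, 3): (0, 2) → (-2, 5)
T2 translate by (6, 5): (-2, 5) → (4, 10)
T3 shear: x ← x + 1/2·y: (4, 10) → (9, 10)
T4 translate by (-2, 3): (9, 10) → (7, 13)
T5 rotate counter-clockwise with cos θ = -3/5, sin θ = -4/5: (7, 13) → (31/5, -67/5)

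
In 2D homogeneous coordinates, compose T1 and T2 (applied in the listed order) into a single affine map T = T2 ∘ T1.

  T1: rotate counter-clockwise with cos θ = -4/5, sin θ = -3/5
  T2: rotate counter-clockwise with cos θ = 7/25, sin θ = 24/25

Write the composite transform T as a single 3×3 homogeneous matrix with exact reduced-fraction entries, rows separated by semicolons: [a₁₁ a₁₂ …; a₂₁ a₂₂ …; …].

T1 = [-4/5 3/5 0; -3/5 -4/5 0; 0 0 1]
T2·T1 = [44/125 117/125 0; -117/125 44/125 0; 0 0 1]

T = [44/125 117/125 0; -117/125 44/125 0; 0 0 1]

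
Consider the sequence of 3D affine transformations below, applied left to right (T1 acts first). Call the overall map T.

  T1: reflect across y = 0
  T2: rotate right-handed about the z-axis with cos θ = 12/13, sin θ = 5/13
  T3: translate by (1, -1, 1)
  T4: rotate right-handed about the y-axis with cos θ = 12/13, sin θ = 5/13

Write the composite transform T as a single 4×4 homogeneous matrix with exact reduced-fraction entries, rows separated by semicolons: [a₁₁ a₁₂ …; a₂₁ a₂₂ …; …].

T = [144/169 60/169 5/13 17/13; 5/13 -12/13 0 -1; -60/169 -25/169 12/13 7/13; 0 0 0 1]

T1 = [1 0 0 0; 0 -1 0 0; 0 0 1 0; 0 0 0 1]
T2·T1 = [12/13 5/13 0 0; 5/13 -12/13 0 0; 0 0 1 0; 0 0 0 1]
T3·…·T1 = [12/13 5/13 0 1; 5/13 -12/13 0 -1; 0 0 1 1; 0 0 0 1]
T4·…·T1 = [144/169 60/169 5/13 17/13; 5/13 -12/13 0 -1; -60/169 -25/169 12/13 7/13; 0 0 0 1]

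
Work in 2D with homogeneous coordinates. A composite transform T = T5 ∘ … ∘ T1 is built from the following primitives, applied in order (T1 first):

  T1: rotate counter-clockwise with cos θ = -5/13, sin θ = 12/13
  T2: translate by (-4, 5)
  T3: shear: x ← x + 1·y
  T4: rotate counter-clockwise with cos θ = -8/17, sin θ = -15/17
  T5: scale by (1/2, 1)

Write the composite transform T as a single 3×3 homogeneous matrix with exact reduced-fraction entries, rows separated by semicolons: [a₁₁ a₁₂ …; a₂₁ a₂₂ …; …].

T = [62/221 61/442 67/34; -201/221 295/221 -55/17; 0 0 1]

T1 = [-5/13 -12/13 0; 12/13 -5/13 0; 0 0 1]
T2·T1 = [-5/13 -12/13 -4; 12/13 -5/13 5; 0 0 1]
T3·…·T1 = [7/13 -17/13 1; 12/13 -5/13 5; 0 0 1]
T4·…·T1 = [124/221 61/221 67/17; -201/221 295/221 -55/17; 0 0 1]
T5·…·T1 = [62/221 61/442 67/34; -201/221 295/221 -55/17; 0 0 1]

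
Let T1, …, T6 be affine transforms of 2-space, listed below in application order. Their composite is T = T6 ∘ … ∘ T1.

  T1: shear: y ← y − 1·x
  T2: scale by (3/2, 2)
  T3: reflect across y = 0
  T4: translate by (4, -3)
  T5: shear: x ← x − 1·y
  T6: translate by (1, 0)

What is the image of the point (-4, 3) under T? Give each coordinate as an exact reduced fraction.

T(p) = (16, -17)

T1 shear: y ← y − 1·x: (-4, 3) → (-4, 7)
T2 scale by (3/2, 2): (-4, 7) → (-6, 14)
T3 reflect across y = 0: (-6, 14) → (-6, -14)
T4 translate by (4, -3): (-6, -14) → (-2, -17)
T5 shear: x ← x − 1·y: (-2, -17) → (15, -17)
T6 translate by (1, 0): (15, -17) → (16, -17)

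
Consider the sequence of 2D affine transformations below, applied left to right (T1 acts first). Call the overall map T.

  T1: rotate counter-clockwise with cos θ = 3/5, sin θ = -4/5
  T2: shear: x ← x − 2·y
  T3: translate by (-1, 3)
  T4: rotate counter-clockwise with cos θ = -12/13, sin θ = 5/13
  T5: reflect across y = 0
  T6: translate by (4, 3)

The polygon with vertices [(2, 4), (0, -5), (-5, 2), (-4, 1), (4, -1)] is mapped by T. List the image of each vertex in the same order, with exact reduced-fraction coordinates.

T1 rotate counter-clockwise with cos θ = 3/5, sin θ = -4/5: (2, 4) → (22/5, 4/5); (0, -5) → (-4, -3); (-5, 2) → (-7/5, 26/5); (-4, 1) → (-8/5, 19/5); (4, -1) → (8/5, -19/5)
T2 shear: x ← x − 2·y: (22/5, 4/5) → (14/5, 4/5); (-4, -3) → (2, -3); (-7/5, 26/5) → (-59/5, 26/5); (-8/5, 19/5) → (-46/5, 19/5); (8/5, -19/5) → (46/5, -19/5)
T3 translate by (-1, 3): (14/5, 4/5) → (9/5, 19/5); (2, -3) → (1, 0); (-59/5, 26/5) → (-64/5, 41/5); (-46/5, 19/5) → (-51/5, 34/5); (46/5, -19/5) → (41/5, -4/5)
T4 rotate counter-clockwise with cos θ = -12/13, sin θ = 5/13: (9/5, 19/5) → (-203/65, -183/65); (1, 0) → (-12/13, 5/13); (-64/5, 41/5) → (563/65, -812/65); (-51/5, 34/5) → (34/5, -51/5); (41/5, -4/5) → (-472/65, 253/65)
T5 reflect across y = 0: (-203/65, -183/65) → (-203/65, 183/65); (-12/13, 5/13) → (-12/13, -5/13); (563/65, -812/65) → (563/65, 812/65); (34/5, -51/5) → (34/5, 51/5); (-472/65, 253/65) → (-472/65, -253/65)
T6 translate by (4, 3): (-203/65, 183/65) → (57/65, 378/65); (-12/13, -5/13) → (40/13, 34/13); (563/65, 812/65) → (823/65, 1007/65); (34/5, 51/5) → (54/5, 66/5); (-472/65, -253/65) → (-212/65, -58/65)

image vertices: (57/65, 378/65), (40/13, 34/13), (823/65, 1007/65), (54/5, 66/5), (-212/65, -58/65)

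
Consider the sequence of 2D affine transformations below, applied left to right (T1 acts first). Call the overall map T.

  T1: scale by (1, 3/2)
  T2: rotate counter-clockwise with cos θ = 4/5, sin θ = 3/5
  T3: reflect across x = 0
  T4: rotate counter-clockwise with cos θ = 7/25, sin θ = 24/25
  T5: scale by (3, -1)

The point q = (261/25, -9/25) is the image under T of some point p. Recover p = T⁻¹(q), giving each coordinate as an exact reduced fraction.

T1 = [1 0 0; 0 3/2 0; 0 0 1]
T2·T1 = [4/5 -9/10 0; 3/5 6/5 0; 0 0 1]
T3·…·T1 = [-4/5 9/10 0; 3/5 6/5 0; 0 0 1]
T4·…·T1 = [-4/5 -9/10 0; -3/5 6/5 0; 0 0 1]
T5·…·T1 = [-12/5 -27/10 0; 3/5 -6/5 0; 0 0 1]
det M = 9/2; M⁻¹ = [-4/15 3/5 0; -2/15 -8/15 0; 0 0 1]
M⁻¹ · (261/25, -9/25)ᵀ = (-3, -6/5)ᵀ

p = (-3, -6/5)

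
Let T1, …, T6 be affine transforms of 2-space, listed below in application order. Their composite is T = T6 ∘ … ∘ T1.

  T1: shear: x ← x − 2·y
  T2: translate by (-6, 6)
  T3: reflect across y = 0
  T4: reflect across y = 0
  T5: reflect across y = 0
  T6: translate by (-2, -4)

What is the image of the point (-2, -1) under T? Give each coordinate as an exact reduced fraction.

T1 shear: x ← x − 2·y: (-2, -1) → (0, -1)
T2 translate by (-6, 6): (0, -1) → (-6, 5)
T3 reflect across y = 0: (-6, 5) → (-6, -5)
T4 reflect across y = 0: (-6, -5) → (-6, 5)
T5 reflect across y = 0: (-6, 5) → (-6, -5)
T6 translate by (-2, -4): (-6, -5) → (-8, -9)

T(p) = (-8, -9)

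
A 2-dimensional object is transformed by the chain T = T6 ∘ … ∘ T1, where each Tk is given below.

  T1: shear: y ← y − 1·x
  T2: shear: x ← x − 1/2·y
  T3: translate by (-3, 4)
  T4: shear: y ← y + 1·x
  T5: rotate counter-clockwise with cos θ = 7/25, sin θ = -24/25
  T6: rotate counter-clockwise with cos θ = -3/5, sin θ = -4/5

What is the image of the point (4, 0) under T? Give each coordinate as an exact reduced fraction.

T(p) = (-483/125, -219/125)

T1 shear: y ← y − 1·x: (4, 0) → (4, -4)
T2 shear: x ← x − 1/2·y: (4, -4) → (6, -4)
T3 translate by (-3, 4): (6, -4) → (3, 0)
T4 shear: y ← y + 1·x: (3, 0) → (3, 3)
T5 rotate counter-clockwise with cos θ = 7/25, sin θ = -24/25: (3, 3) → (93/25, -51/25)
T6 rotate counter-clockwise with cos θ = -3/5, sin θ = -4/5: (93/25, -51/25) → (-483/125, -219/125)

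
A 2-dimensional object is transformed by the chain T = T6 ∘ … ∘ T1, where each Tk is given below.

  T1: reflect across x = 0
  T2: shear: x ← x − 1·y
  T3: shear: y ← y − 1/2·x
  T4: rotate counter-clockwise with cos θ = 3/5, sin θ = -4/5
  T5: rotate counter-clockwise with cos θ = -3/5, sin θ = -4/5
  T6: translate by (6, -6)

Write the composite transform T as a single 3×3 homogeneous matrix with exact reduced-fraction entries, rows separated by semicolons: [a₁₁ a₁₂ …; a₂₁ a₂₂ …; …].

T = [1 1 6; -1/2 -3/2 -6; 0 0 1]

T1 = [-1 0 0; 0 1 0; 0 0 1]
T2·T1 = [-1 -1 0; 0 1 0; 0 0 1]
T3·…·T1 = [-1 -1 0; 1/2 3/2 0; 0 0 1]
T4·…·T1 = [-1/5 3/5 0; 11/10 17/10 0; 0 0 1]
T5·…·T1 = [1 1 0; -1/2 -3/2 0; 0 0 1]
T6·…·T1 = [1 1 6; -1/2 -3/2 -6; 0 0 1]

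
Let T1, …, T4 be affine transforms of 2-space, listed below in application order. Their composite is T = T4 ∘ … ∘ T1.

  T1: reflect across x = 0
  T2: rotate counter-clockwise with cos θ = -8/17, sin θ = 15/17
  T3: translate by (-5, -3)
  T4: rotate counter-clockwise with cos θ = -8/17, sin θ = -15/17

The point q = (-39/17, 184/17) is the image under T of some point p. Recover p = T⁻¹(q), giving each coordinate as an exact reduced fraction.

T1 = [-1 0 0; 0 1 0; 0 0 1]
T2·T1 = [8/17 -15/17 0; -15/17 -8/17 0; 0 0 1]
T3·…·T1 = [8/17 -15/17 -5; -15/17 -8/17 -3; 0 0 1]
T4·…·T1 = [-1 0 -5/17; 0 1 99/17; 0 0 1]
det M = -1; M⁻¹ = [-1 0 -5/17; 0 1 -99/17; 0 0 1]
M⁻¹ · (-39/17, 184/17)ᵀ = (2, 5)ᵀ

p = (2, 5)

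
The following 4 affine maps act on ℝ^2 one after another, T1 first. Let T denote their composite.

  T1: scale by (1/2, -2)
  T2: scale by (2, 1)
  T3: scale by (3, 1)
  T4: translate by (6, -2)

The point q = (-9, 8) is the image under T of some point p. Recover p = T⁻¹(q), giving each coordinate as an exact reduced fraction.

T1 = [1/2 0 0; 0 -2 0; 0 0 1]
T2·T1 = [1 0 0; 0 -2 0; 0 0 1]
T3·…·T1 = [3 0 0; 0 -2 0; 0 0 1]
T4·…·T1 = [3 0 6; 0 -2 -2; 0 0 1]
det M = -6; M⁻¹ = [1/3 0 -2; 0 -1/2 -1; 0 0 1]
M⁻¹ · (-9, 8)ᵀ = (-5, -5)ᵀ

p = (-5, -5)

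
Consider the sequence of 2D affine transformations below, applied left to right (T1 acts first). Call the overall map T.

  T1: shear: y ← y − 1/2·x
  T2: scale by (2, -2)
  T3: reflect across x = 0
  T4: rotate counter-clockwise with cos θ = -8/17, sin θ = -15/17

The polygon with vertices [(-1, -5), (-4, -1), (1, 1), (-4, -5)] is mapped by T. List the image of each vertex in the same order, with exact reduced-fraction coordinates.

image vertices: (7, -6), (-94/17, -104/17), (1/17, 38/17), (26/17, -168/17)

T1 shear: y ← y − 1/2·x: (-1, -5) → (-1, -9/2); (-4, -1) → (-4, 1); (1, 1) → (1, 1/2); (-4, -5) → (-4, -3)
T2 scale by (2, -2): (-1, -9/2) → (-2, 9); (-4, 1) → (-8, -2); (1, 1/2) → (2, -1); (-4, -3) → (-8, 6)
T3 reflect across x = 0: (-2, 9) → (2, 9); (-8, -2) → (8, -2); (2, -1) → (-2, -1); (-8, 6) → (8, 6)
T4 rotate counter-clockwise with cos θ = -8/17, sin θ = -15/17: (2, 9) → (7, -6); (8, -2) → (-94/17, -104/17); (-2, -1) → (1/17, 38/17); (8, 6) → (26/17, -168/17)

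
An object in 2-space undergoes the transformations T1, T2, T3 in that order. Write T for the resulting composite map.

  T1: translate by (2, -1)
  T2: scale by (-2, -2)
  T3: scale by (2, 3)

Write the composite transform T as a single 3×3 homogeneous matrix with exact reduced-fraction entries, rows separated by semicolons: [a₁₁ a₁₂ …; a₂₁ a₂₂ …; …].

T = [-4 0 -8; 0 -6 6; 0 0 1]

T1 = [1 0 2; 0 1 -1; 0 0 1]
T2·T1 = [-2 0 -4; 0 -2 2; 0 0 1]
T3·…·T1 = [-4 0 -8; 0 -6 6; 0 0 1]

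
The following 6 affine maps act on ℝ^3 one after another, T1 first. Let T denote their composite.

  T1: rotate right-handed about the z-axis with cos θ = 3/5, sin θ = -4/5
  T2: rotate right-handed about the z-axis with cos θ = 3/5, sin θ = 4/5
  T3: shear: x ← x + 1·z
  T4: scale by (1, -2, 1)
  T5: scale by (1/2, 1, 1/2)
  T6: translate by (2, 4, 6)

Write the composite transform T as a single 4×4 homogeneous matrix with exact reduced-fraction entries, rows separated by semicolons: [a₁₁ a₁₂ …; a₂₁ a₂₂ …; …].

T1 = [3/5 4/5 0 0; -4/5 3/5 0 0; 0 0 1 0; 0 0 0 1]
T2·T1 = [1 0 0 0; 0 1 0 0; 0 0 1 0; 0 0 0 1]
T3·…·T1 = [1 0 1 0; 0 1 0 0; 0 0 1 0; 0 0 0 1]
T4·…·T1 = [1 0 1 0; 0 -2 0 0; 0 0 1 0; 0 0 0 1]
T5·…·T1 = [1/2 0 1/2 0; 0 -2 0 0; 0 0 1/2 0; 0 0 0 1]
T6·…·T1 = [1/2 0 1/2 2; 0 -2 0 4; 0 0 1/2 6; 0 0 0 1]

T = [1/2 0 1/2 2; 0 -2 0 4; 0 0 1/2 6; 0 0 0 1]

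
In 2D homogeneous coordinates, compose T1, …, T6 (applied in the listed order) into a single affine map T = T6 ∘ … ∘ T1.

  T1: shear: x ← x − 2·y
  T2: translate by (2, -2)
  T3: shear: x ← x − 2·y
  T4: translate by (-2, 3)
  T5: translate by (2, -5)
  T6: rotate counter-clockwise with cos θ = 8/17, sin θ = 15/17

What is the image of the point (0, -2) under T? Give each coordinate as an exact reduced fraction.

T(p) = (202/17, 162/17)

T1 shear: x ← x − 2·y: (0, -2) → (4, -2)
T2 translate by (2, -2): (4, -2) → (6, -4)
T3 shear: x ← x − 2·y: (6, -4) → (14, -4)
T4 translate by (-2, 3): (14, -4) → (12, -1)
T5 translate by (2, -5): (12, -1) → (14, -6)
T6 rotate counter-clockwise with cos θ = 8/17, sin θ = 15/17: (14, -6) → (202/17, 162/17)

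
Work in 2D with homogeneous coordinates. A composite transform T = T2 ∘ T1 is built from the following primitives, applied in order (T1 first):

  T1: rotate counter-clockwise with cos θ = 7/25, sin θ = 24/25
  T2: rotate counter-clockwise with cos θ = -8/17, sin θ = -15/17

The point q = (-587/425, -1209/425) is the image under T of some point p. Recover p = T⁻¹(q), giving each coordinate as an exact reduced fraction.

T1 = [7/25 -24/25 0; 24/25 7/25 0; 0 0 1]
T2·T1 = [304/425 297/425 0; -297/425 304/425 0; 0 0 1]
det M = 1; M⁻¹ = [304/425 -297/425 0; 297/425 304/425 0; 0 0 1]
M⁻¹ · (-587/425, -1209/425)ᵀ = (1, -3)ᵀ

p = (1, -3)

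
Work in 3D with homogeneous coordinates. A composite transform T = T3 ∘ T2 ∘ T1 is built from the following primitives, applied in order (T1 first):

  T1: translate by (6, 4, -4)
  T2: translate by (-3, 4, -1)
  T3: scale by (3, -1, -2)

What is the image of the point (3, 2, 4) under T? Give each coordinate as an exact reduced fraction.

T1 translate by (6, 4, -4): (3, 2, 4) → (9, 6, 0)
T2 translate by (-3, 4, -1): (9, 6, 0) → (6, 10, -1)
T3 scale by (3, -1, -2): (6, 10, -1) → (18, -10, 2)

T(p) = (18, -10, 2)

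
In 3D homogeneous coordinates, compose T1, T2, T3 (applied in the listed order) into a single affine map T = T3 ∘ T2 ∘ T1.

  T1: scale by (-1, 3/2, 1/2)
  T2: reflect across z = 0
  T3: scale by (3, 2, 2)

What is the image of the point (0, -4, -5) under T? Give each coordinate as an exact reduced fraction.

T1 scale by (-1, 3/2, 1/2): (0, -4, -5) → (0, -6, -5/2)
T2 reflect across z = 0: (0, -6, -5/2) → (0, -6, 5/2)
T3 scale by (3, 2, 2): (0, -6, 5/2) → (0, -12, 5)

T(p) = (0, -12, 5)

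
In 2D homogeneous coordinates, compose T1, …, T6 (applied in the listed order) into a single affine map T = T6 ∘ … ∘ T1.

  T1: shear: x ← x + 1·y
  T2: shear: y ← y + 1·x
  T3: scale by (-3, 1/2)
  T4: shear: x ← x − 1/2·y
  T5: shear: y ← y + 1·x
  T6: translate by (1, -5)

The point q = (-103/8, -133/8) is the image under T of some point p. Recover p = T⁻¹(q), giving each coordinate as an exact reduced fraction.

T1 = [1 1 0; 0 1 0; 0 0 1]
T2·T1 = [1 1 0; 1 2 0; 0 0 1]
T3·…·T1 = [-3 -3 0; 1/2 1 0; 0 0 1]
T4·…·T1 = [-13/4 -7/2 0; 1/2 1 0; 0 0 1]
T5·…·T1 = [-13/4 -7/2 0; -11/4 -5/2 0; 0 0 1]
T6·…·T1 = [-13/4 -7/2 1; -11/4 -5/2 -5; 0 0 1]
det M = -3/2; M⁻¹ = [5/3 -7/3 -40/3; -11/6 13/6 38/3; 0 0 1]
M⁻¹ · (-103/8, -133/8)ᵀ = (4, 1/4)ᵀ

p = (4, 1/4)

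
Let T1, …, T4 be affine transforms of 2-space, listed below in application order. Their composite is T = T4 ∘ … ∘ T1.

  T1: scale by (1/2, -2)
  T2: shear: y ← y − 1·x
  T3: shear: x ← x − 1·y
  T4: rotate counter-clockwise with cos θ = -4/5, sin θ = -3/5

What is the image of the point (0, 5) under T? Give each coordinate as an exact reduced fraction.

T(p) = (-14, 2)

T1 scale by (1/2, -2): (0, 5) → (0, -10)
T2 shear: y ← y − 1·x: (0, -10) → (0, -10)
T3 shear: x ← x − 1·y: (0, -10) → (10, -10)
T4 rotate counter-clockwise with cos θ = -4/5, sin θ = -3/5: (10, -10) → (-14, 2)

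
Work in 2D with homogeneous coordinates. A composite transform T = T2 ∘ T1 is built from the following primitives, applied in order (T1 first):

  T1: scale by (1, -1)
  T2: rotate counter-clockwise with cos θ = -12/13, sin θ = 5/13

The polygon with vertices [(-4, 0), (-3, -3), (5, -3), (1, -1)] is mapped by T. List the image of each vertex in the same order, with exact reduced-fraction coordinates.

image vertices: (48/13, -20/13), (21/13, -51/13), (-75/13, -11/13), (-17/13, -7/13)

T1 scale by (1, -1): (-4, 0) → (-4, 0); (-3, -3) → (-3, 3); (5, -3) → (5, 3); (1, -1) → (1, 1)
T2 rotate counter-clockwise with cos θ = -12/13, sin θ = 5/13: (-4, 0) → (48/13, -20/13); (-3, 3) → (21/13, -51/13); (5, 3) → (-75/13, -11/13); (1, 1) → (-17/13, -7/13)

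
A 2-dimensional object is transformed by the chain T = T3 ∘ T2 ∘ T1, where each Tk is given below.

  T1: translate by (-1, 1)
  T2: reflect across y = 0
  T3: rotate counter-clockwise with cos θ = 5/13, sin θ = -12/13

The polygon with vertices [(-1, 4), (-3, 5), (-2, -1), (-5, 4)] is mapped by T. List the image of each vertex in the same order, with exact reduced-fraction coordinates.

T1 translate by (-1, 1): (-1, 4) → (-2, 5); (-3, 5) → (-4, 6); (-2, -1) → (-3, 0); (-5, 4) → (-6, 5)
T2 reflect across y = 0: (-2, 5) → (-2, -5); (-4, 6) → (-4, -6); (-3, 0) → (-3, 0); (-6, 5) → (-6, -5)
T3 rotate counter-clockwise with cos θ = 5/13, sin θ = -12/13: (-2, -5) → (-70/13, -1/13); (-4, -6) → (-92/13, 18/13); (-3, 0) → (-15/13, 36/13); (-6, -5) → (-90/13, 47/13)

image vertices: (-70/13, -1/13), (-92/13, 18/13), (-15/13, 36/13), (-90/13, 47/13)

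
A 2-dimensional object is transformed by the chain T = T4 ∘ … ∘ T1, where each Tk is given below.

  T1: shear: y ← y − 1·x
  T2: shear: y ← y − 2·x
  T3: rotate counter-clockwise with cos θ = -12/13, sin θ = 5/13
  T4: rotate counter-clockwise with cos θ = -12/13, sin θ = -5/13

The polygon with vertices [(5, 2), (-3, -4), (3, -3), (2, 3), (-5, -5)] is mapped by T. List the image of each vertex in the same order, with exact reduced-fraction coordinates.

T1 shear: y ← y − 1·x: (5, 2) → (5, -3); (-3, -4) → (-3, -1); (3, -3) → (3, -6); (2, 3) → (2, 1); (-5, -5) → (-5, 0)
T2 shear: y ← y − 2·x: (5, -3) → (5, -13); (-3, -1) → (-3, 5); (3, -6) → (3, -12); (2, 1) → (2, -3); (-5, 0) → (-5, 10)
T3 rotate counter-clockwise with cos θ = -12/13, sin θ = 5/13: (5, -13) → (5/13, 181/13); (-3, 5) → (11/13, -75/13); (3, -12) → (24/13, 159/13); (2, -3) → (-9/13, 46/13); (-5, 10) → (10/13, -145/13)
T4 rotate counter-clockwise with cos θ = -12/13, sin θ = -5/13: (5/13, 181/13) → (5, -13); (11/13, -75/13) → (-3, 5); (24/13, 159/13) → (3, -12); (-9/13, 46/13) → (2, -3); (10/13, -145/13) → (-5, 10)

image vertices: (5, -13), (-3, 5), (3, -12), (2, -3), (-5, 10)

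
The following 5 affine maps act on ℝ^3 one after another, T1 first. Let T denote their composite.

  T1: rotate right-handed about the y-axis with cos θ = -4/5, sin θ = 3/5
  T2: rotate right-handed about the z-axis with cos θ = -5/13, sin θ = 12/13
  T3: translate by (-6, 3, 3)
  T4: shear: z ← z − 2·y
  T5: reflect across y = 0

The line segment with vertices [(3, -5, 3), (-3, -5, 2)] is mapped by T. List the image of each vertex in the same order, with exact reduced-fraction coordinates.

T1 rotate right-handed about the y-axis with cos θ = -4/5, sin θ = 3/5: (3, -5, 3) → (-3/5, -5, -21/5); (-3, -5, 2) → (18/5, -5, 1/5)
T2 rotate right-handed about the z-axis with cos θ = -5/13, sin θ = 12/13: (-3/5, -5, -21/5) → (63/13, 89/65, -21/5); (18/5, -5, 1/5) → (42/13, 341/65, 1/5)
T3 translate by (-6, 3, 3): (63/13, 89/65, -21/5) → (-15/13, 284/65, -6/5); (42/13, 341/65, 1/5) → (-36/13, 536/65, 16/5)
T4 shear: z ← z − 2·y: (-15/13, 284/65, -6/5) → (-15/13, 284/65, -646/65); (-36/13, 536/65, 16/5) → (-36/13, 536/65, -864/65)
T5 reflect across y = 0: (-15/13, 284/65, -646/65) → (-15/13, -284/65, -646/65); (-36/13, 536/65, -864/65) → (-36/13, -536/65, -864/65)

image vertices: (-15/13, -284/65, -646/65), (-36/13, -536/65, -864/65)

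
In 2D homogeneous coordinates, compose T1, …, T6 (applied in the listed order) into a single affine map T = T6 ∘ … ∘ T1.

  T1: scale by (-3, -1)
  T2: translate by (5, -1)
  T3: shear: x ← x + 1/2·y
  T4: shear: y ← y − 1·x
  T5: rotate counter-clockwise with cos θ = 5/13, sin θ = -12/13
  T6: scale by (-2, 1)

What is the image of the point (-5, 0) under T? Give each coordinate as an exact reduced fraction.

T1 scale by (-3, -1): (-5, 0) → (15, 0)
T2 translate by (5, -1): (15, 0) → (20, -1)
T3 shear: x ← x + 1/2·y: (20, -1) → (39/2, -1)
T4 shear: y ← y − 1·x: (39/2, -1) → (39/2, -41/2)
T5 rotate counter-clockwise with cos θ = 5/13, sin θ = -12/13: (39/2, -41/2) → (-297/26, -673/26)
T6 scale by (-2, 1): (-297/26, -673/26) → (297/13, -673/26)

T(p) = (297/13, -673/26)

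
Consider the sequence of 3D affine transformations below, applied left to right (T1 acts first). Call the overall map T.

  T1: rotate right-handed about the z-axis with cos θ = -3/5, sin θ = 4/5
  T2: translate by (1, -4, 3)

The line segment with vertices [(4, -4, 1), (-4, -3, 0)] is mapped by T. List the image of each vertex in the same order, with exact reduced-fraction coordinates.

image vertices: (9/5, 8/5, 4), (29/5, -27/5, 3)

T1 rotate right-handed about the z-axis with cos θ = -3/5, sin θ = 4/5: (4, -4, 1) → (4/5, 28/5, 1); (-4, -3, 0) → (24/5, -7/5, 0)
T2 translate by (1, -4, 3): (4/5, 28/5, 1) → (9/5, 8/5, 4); (24/5, -7/5, 0) → (29/5, -27/5, 3)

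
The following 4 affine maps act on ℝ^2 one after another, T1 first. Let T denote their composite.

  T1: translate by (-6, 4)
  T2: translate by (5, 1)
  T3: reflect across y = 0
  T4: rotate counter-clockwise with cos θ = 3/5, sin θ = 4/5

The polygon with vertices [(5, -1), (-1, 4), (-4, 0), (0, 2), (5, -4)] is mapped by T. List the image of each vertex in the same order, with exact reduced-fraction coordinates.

T1 translate by (-6, 4): (5, -1) → (-1, 3); (-1, 4) → (-7, 8); (-4, 0) → (-10, 4); (0, 2) → (-6, 6); (5, -4) → (-1, 0)
T2 translate by (5, 1): (-1, 3) → (4, 4); (-7, 8) → (-2, 9); (-10, 4) → (-5, 5); (-6, 6) → (-1, 7); (-1, 0) → (4, 1)
T3 reflect across y = 0: (4, 4) → (4, -4); (-2, 9) → (-2, -9); (-5, 5) → (-5, -5); (-1, 7) → (-1, -7); (4, 1) → (4, -1)
T4 rotate counter-clockwise with cos θ = 3/5, sin θ = 4/5: (4, -4) → (28/5, 4/5); (-2, -9) → (6, -7); (-5, -5) → (1, -7); (-1, -7) → (5, -5); (4, -1) → (16/5, 13/5)

image vertices: (28/5, 4/5), (6, -7), (1, -7), (5, -5), (16/5, 13/5)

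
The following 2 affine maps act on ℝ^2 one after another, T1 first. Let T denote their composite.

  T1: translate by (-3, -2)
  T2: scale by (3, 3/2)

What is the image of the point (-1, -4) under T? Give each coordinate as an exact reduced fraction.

T(p) = (-12, -9)

T1 translate by (-3, -2): (-1, -4) → (-4, -6)
T2 scale by (3, 3/2): (-4, -6) → (-12, -9)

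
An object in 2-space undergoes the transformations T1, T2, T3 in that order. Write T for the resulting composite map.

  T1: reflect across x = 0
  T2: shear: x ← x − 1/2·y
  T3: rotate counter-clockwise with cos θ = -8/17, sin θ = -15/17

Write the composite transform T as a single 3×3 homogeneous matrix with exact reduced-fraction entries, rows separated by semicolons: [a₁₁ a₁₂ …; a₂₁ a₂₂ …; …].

T = [8/17 19/17 0; 15/17 -1/34 0; 0 0 1]

T1 = [-1 0 0; 0 1 0; 0 0 1]
T2·T1 = [-1 -1/2 0; 0 1 0; 0 0 1]
T3·…·T1 = [8/17 19/17 0; 15/17 -1/34 0; 0 0 1]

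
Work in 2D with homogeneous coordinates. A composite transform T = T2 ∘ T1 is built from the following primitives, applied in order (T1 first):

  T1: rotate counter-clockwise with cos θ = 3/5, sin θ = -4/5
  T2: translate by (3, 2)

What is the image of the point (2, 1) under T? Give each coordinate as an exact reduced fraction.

T(p) = (5, 1)

T1 rotate counter-clockwise with cos θ = 3/5, sin θ = -4/5: (2, 1) → (2, -1)
T2 translate by (3, 2): (2, -1) → (5, 1)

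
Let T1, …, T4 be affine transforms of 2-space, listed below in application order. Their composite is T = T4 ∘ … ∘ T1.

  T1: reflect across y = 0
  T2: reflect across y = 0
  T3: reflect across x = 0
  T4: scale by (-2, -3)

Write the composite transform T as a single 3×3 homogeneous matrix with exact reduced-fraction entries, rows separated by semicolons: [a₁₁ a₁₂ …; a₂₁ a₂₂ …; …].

T1 = [1 0 0; 0 -1 0; 0 0 1]
T2·T1 = [1 0 0; 0 1 0; 0 0 1]
T3·…·T1 = [-1 0 0; 0 1 0; 0 0 1]
T4·…·T1 = [2 0 0; 0 -3 0; 0 0 1]

T = [2 0 0; 0 -3 0; 0 0 1]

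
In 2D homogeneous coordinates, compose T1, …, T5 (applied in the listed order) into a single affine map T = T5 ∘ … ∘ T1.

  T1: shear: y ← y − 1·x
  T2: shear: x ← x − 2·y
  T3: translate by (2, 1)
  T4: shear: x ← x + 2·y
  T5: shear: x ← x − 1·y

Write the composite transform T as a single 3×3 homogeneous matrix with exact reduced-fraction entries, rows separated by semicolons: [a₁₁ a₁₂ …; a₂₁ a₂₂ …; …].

T1 = [1 0 0; -1 1 0; 0 0 1]
T2·T1 = [3 -2 0; -1 1 0; 0 0 1]
T3·…·T1 = [3 -2 2; -1 1 1; 0 0 1]
T4·…·T1 = [1 0 4; -1 1 1; 0 0 1]
T5·…·T1 = [2 -1 3; -1 1 1; 0 0 1]

T = [2 -1 3; -1 1 1; 0 0 1]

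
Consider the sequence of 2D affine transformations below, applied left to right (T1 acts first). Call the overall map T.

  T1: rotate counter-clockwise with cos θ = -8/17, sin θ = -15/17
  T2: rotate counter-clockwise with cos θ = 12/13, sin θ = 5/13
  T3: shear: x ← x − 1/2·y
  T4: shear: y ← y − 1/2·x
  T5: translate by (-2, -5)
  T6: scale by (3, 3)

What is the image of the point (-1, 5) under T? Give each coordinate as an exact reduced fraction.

T1 rotate counter-clockwise with cos θ = -8/17, sin θ = -15/17: (-1, 5) → (83/17, -25/17)
T2 rotate counter-clockwise with cos θ = 12/13, sin θ = 5/13: (83/17, -25/17) → (1121/221, 115/221)
T3 shear: x ← x − 1/2·y: (1121/221, 115/221) → (2127/442, 115/221)
T4 shear: y ← y − 1/2·x: (2127/442, 115/221) → (2127/442, -1667/884)
T5 translate by (-2, -5): (2127/442, -1667/884) → (1243/442, -6087/884)
T6 scale by (3, 3): (1243/442, -6087/884) → (3729/442, -18261/884)

T(p) = (3729/442, -18261/884)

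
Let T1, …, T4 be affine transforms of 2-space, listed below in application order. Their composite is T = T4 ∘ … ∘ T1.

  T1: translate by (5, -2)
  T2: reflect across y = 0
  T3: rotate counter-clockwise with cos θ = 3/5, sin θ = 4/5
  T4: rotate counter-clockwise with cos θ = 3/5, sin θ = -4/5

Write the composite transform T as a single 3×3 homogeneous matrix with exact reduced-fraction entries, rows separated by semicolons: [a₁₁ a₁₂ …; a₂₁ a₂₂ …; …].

T = [1 0 5; 0 -1 2; 0 0 1]

T1 = [1 0 5; 0 1 -2; 0 0 1]
T2·T1 = [1 0 5; 0 -1 2; 0 0 1]
T3·…·T1 = [3/5 4/5 7/5; 4/5 -3/5 26/5; 0 0 1]
T4·…·T1 = [1 0 5; 0 -1 2; 0 0 1]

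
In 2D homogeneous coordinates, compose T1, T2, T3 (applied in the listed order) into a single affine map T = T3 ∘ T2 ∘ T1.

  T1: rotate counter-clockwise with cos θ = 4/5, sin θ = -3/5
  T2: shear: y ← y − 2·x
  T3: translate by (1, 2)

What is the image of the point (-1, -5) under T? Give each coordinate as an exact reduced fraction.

T1 rotate counter-clockwise with cos θ = 4/5, sin θ = -3/5: (-1, -5) → (-19/5, -17/5)
T2 shear: y ← y − 2·x: (-19/5, -17/5) → (-19/5, 21/5)
T3 translate by (1, 2): (-19/5, 21/5) → (-14/5, 31/5)

T(p) = (-14/5, 31/5)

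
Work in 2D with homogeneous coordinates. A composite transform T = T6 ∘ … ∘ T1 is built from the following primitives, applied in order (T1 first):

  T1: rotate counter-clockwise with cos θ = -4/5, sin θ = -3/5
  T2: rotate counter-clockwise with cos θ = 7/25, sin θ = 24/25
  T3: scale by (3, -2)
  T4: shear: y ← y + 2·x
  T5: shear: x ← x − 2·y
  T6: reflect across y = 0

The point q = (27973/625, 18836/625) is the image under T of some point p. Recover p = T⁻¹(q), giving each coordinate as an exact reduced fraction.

T1 = [-4/5 3/5 0; -3/5 -4/5 0; 0 0 1]
T2·T1 = [44/125 117/125 0; -117/125 44/125 0; 0 0 1]
T3·…·T1 = [132/125 351/125 0; 234/125 -88/125 0; 0 0 1]
T4·…·T1 = [132/125 351/125 0; 498/125 614/125 0; 0 0 1]
T5·…·T1 = [-864/125 -877/125 0; 498/125 614/125 0; 0 0 1]
T6·…·T1 = [-864/125 -877/125 0; -498/125 -614/125 0; 0 0 1]
det M = 6; M⁻¹ = [-307/375 877/750 0; 83/125 -144/125 0; 0 0 1]
M⁻¹ · (27973/625, 18836/625)ᵀ = (-7/5, -5)ᵀ

p = (-7/5, -5)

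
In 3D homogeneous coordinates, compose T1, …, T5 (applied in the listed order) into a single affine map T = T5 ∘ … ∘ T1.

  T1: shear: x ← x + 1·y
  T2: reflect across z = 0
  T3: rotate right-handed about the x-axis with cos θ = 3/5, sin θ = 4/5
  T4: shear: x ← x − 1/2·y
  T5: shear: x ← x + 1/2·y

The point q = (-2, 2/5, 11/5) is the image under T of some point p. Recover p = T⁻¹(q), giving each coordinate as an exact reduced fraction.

p = (-4, 2, -1)

T1 = [1 1 0 0; 0 1 0 0; 0 0 1 0; 0 0 0 1]
T2·T1 = [1 1 0 0; 0 1 0 0; 0 0 -1 0; 0 0 0 1]
T3·…·T1 = [1 1 0 0; 0 3/5 4/5 0; 0 4/5 -3/5 0; 0 0 0 1]
T4·…·T1 = [1 7/10 -2/5 0; 0 3/5 4/5 0; 0 4/5 -3/5 0; 0 0 0 1]
T5·…·T1 = [1 1 0 0; 0 3/5 4/5 0; 0 4/5 -3/5 0; 0 0 0 1]
det M = -1; M⁻¹ = [1 -3/5 -4/5 0; 0 3/5 4/5 0; 0 4/5 -3/5 0; 0 0 0 1]
M⁻¹ · (-2, 2/5, 11/5)ᵀ = (-4, 2, -1)ᵀ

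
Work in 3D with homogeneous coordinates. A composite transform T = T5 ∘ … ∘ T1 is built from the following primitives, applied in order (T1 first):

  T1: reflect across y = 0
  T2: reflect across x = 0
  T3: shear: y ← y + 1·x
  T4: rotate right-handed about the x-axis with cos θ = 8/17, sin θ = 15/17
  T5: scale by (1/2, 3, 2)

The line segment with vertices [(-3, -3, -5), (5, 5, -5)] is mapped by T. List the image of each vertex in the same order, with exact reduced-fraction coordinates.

image vertices: (3/2, 369/17, 100/17), (-5/2, -15/17, -380/17)

T1 reflect across y = 0: (-3, -3, -5) → (-3, 3, -5); (5, 5, -5) → (5, -5, -5)
T2 reflect across x = 0: (-3, 3, -5) → (3, 3, -5); (5, -5, -5) → (-5, -5, -5)
T3 shear: y ← y + 1·x: (3, 3, -5) → (3, 6, -5); (-5, -5, -5) → (-5, -10, -5)
T4 rotate right-handed about the x-axis with cos θ = 8/17, sin θ = 15/17: (3, 6, -5) → (3, 123/17, 50/17); (-5, -10, -5) → (-5, -5/17, -190/17)
T5 scale by (1/2, 3, 2): (3, 123/17, 50/17) → (3/2, 369/17, 100/17); (-5, -5/17, -190/17) → (-5/2, -15/17, -380/17)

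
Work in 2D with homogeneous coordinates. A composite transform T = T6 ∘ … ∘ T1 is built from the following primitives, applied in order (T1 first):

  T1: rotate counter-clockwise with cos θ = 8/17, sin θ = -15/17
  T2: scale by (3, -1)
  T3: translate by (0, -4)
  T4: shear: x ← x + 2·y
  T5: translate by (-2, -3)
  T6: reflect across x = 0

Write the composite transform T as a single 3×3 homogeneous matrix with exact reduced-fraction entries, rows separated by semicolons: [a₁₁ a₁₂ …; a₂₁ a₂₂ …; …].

T1 = [8/17 15/17 0; -15/17 8/17 0; 0 0 1]
T2·T1 = [24/17 45/17 0; 15/17 -8/17 0; 0 0 1]
T3·…·T1 = [24/17 45/17 0; 15/17 -8/17 -4; 0 0 1]
T4·…·T1 = [54/17 29/17 -8; 15/17 -8/17 -4; 0 0 1]
T5·…·T1 = [54/17 29/17 -10; 15/17 -8/17 -7; 0 0 1]
T6·…·T1 = [-54/17 -29/17 10; 15/17 -8/17 -7; 0 0 1]

T = [-54/17 -29/17 10; 15/17 -8/17 -7; 0 0 1]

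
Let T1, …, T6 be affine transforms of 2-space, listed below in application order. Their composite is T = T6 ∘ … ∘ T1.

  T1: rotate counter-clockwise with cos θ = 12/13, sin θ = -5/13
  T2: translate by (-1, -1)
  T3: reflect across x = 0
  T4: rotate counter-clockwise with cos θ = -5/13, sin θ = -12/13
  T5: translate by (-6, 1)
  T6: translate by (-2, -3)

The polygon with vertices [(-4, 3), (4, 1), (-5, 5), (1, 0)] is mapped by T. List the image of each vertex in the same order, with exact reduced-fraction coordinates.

T1 rotate counter-clockwise with cos θ = 12/13, sin θ = -5/13: (-4, 3) → (-33/13, 56/13); (4, 1) → (53/13, -8/13); (-5, 5) → (-35/13, 85/13); (1, 0) → (12/13, -5/13)
T2 translate by (-1, -1): (-33/13, 56/13) → (-46/13, 43/13); (53/13, -8/13) → (40/13, -21/13); (-35/13, 85/13) → (-48/13, 72/13); (12/13, -5/13) → (-1/13, -18/13)
T3 reflect across x = 0: (-46/13, 43/13) → (46/13, 43/13); (40/13, -21/13) → (-40/13, -21/13); (-48/13, 72/13) → (48/13, 72/13); (-1/13, -18/13) → (1/13, -18/13)
T4 rotate counter-clockwise with cos θ = -5/13, sin θ = -12/13: (46/13, 43/13) → (22/13, -59/13); (-40/13, -21/13) → (-4/13, 45/13); (48/13, 72/13) → (48/13, -72/13); (1/13, -18/13) → (-17/13, 6/13)
T5 translate by (-6, 1): (22/13, -59/13) → (-56/13, -46/13); (-4/13, 45/13) → (-82/13, 58/13); (48/13, -72/13) → (-30/13, -59/13); (-17/13, 6/13) → (-95/13, 19/13)
T6 translate by (-2, -3): (-56/13, -46/13) → (-82/13, -85/13); (-82/13, 58/13) → (-108/13, 19/13); (-30/13, -59/13) → (-56/13, -98/13); (-95/13, 19/13) → (-121/13, -20/13)

image vertices: (-82/13, -85/13), (-108/13, 19/13), (-56/13, -98/13), (-121/13, -20/13)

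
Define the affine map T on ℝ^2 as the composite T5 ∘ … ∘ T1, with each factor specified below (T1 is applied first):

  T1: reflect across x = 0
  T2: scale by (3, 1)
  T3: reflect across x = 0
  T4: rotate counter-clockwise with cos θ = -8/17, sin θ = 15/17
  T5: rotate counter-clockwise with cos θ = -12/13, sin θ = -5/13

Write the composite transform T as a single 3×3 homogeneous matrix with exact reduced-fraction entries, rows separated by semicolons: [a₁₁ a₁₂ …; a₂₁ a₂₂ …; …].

T1 = [-1 0 0; 0 1 0; 0 0 1]
T2·T1 = [-3 0 0; 0 1 0; 0 0 1]
T3·…·T1 = [3 0 0; 0 1 0; 0 0 1]
T4·…·T1 = [-24/17 -15/17 0; 45/17 -8/17 0; 0 0 1]
T5·…·T1 = [513/221 140/221 0; -420/221 171/221 0; 0 0 1]

T = [513/221 140/221 0; -420/221 171/221 0; 0 0 1]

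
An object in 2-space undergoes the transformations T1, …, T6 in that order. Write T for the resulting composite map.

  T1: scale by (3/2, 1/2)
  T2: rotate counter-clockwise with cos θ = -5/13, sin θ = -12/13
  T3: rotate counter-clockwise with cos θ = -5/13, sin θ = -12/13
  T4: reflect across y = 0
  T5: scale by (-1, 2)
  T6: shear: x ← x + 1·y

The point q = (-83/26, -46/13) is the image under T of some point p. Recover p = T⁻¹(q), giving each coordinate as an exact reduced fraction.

T1 = [3/2 0 0; 0 1/2 0; 0 0 1]
T2·T1 = [-15/26 6/13 0; -18/13 -5/26 0; 0 0 1]
T3·…·T1 = [-357/338 -60/169 0; 180/169 -119/338 0; 0 0 1]
T4·…·T1 = [-357/338 -60/169 0; -180/169 119/338 0; 0 0 1]
T5·…·T1 = [357/338 60/169 0; -360/169 119/169 0; 0 0 1]
T6·…·T1 = [-363/338 179/169 0; -360/169 119/169 0; 0 0 1]
det M = 3/2; M⁻¹ = [238/507 -358/507 0; 240/169 -121/169 0; 0 0 1]
M⁻¹ · (-83/26, -46/13)ᵀ = (1, -2)ᵀ

p = (1, -2)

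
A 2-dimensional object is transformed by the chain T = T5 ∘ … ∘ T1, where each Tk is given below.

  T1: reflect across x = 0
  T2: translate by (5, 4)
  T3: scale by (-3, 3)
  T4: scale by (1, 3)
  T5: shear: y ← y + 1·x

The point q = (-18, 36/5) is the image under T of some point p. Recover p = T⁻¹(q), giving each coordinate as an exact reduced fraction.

p = (-1, -6/5)

T1 = [-1 0 0; 0 1 0; 0 0 1]
T2·T1 = [-1 0 5; 0 1 4; 0 0 1]
T3·…·T1 = [3 0 -15; 0 3 12; 0 0 1]
T4·…·T1 = [3 0 -15; 0 9 36; 0 0 1]
T5·…·T1 = [3 0 -15; 3 9 21; 0 0 1]
det M = 27; M⁻¹ = [1/3 0 5; -1/9 1/9 -4; 0 0 1]
M⁻¹ · (-18, 36/5)ᵀ = (-1, -6/5)ᵀ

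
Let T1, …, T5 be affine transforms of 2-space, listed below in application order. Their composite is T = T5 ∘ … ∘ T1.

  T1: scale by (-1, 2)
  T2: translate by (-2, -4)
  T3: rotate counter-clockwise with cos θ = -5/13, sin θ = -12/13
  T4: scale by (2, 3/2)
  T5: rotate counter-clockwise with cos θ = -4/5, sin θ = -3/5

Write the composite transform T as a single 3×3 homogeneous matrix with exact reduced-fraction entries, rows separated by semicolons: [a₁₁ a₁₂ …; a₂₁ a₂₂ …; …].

T = [14/65 -237/65 502/65; -102/65 -84/65 -36/65; 0 0 1]

T1 = [-1 0 0; 0 2 0; 0 0 1]
T2·T1 = [-1 0 -2; 0 2 -4; 0 0 1]
T3·…·T1 = [5/13 24/13 -38/13; 12/13 -10/13 44/13; 0 0 1]
T4·…·T1 = [10/13 48/13 -76/13; 18/13 -15/13 66/13; 0 0 1]
T5·…·T1 = [14/65 -237/65 502/65; -102/65 -84/65 -36/65; 0 0 1]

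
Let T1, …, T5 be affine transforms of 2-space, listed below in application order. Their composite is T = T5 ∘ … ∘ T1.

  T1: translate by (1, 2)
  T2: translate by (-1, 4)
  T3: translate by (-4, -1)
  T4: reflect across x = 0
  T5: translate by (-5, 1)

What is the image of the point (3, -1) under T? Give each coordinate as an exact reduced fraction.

T1 translate by (1, 2): (3, -1) → (4, 1)
T2 translate by (-1, 4): (4, 1) → (3, 5)
T3 translate by (-4, -1): (3, 5) → (-1, 4)
T4 reflect across x = 0: (-1, 4) → (1, 4)
T5 translate by (-5, 1): (1, 4) → (-4, 5)

T(p) = (-4, 5)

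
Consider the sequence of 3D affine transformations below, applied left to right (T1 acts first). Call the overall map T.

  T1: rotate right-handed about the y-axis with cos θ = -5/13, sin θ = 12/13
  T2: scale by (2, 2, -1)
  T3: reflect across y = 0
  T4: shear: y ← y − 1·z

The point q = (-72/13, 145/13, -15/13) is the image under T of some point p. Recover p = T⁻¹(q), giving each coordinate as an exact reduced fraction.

T1 = [-5/13 0 12/13 0; 0 1 0 0; -12/13 0 -5/13 0; 0 0 0 1]
T2·T1 = [-10/13 0 24/13 0; 0 2 0 0; 12/13 0 5/13 0; 0 0 0 1]
T3·…·T1 = [-10/13 0 24/13 0; 0 -2 0 0; 12/13 0 5/13 0; 0 0 0 1]
T4·…·T1 = [-10/13 0 24/13 0; -12/13 -2 -5/13 0; 12/13 0 5/13 0; 0 0 0 1]
det M = 4; M⁻¹ = [-5/26 0 12/13 0; 0 -1/2 -1/2 0; 6/13 0 5/13 0; 0 0 0 1]
M⁻¹ · (-72/13, 145/13, -15/13)ᵀ = (0, -5, -3)ᵀ

p = (0, -5, -3)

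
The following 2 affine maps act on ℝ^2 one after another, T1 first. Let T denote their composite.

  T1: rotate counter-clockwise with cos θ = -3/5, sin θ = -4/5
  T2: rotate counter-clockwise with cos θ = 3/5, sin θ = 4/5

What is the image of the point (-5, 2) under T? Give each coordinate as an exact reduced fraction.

T(p) = (13/25, 134/25)

T1 rotate counter-clockwise with cos θ = -3/5, sin θ = -4/5: (-5, 2) → (23/5, 14/5)
T2 rotate counter-clockwise with cos θ = 3/5, sin θ = 4/5: (23/5, 14/5) → (13/25, 134/25)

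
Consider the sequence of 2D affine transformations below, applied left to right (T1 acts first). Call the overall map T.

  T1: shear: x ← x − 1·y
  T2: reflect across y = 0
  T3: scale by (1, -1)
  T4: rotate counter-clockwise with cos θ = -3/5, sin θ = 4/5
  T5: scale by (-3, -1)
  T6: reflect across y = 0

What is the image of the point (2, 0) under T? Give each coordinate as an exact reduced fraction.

T(p) = (18/5, 8/5)

T1 shear: x ← x − 1·y: (2, 0) → (2, 0)
T2 reflect across y = 0: (2, 0) → (2, 0)
T3 scale by (1, -1): (2, 0) → (2, 0)
T4 rotate counter-clockwise with cos θ = -3/5, sin θ = 4/5: (2, 0) → (-6/5, 8/5)
T5 scale by (-3, -1): (-6/5, 8/5) → (18/5, -8/5)
T6 reflect across y = 0: (18/5, -8/5) → (18/5, 8/5)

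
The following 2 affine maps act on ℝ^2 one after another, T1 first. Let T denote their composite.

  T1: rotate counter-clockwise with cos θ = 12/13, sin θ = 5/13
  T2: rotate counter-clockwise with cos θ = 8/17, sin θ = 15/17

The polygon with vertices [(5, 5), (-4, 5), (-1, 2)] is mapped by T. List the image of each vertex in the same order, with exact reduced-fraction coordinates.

T1 rotate counter-clockwise with cos θ = 12/13, sin θ = 5/13: (5, 5) → (35/13, 85/13); (-4, 5) → (-73/13, 40/13); (-1, 2) → (-22/13, 19/13)
T2 rotate counter-clockwise with cos θ = 8/17, sin θ = 15/17: (35/13, 85/13) → (-995/221, 1205/221); (-73/13, 40/13) → (-1184/221, -775/221); (-22/13, 19/13) → (-461/221, -178/221)

image vertices: (-995/221, 1205/221), (-1184/221, -775/221), (-461/221, -178/221)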